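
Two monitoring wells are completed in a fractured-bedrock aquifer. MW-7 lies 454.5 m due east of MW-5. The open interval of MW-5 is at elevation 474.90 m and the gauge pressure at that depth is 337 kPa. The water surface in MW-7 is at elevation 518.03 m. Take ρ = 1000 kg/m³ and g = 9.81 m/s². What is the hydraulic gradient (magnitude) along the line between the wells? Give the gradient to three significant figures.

i ≈ 0.0193

Pressure head at MW-5: ψ = P/(ρg) = 337×1000 / (1000 × 9.81) = 34.35 m.
Total head at MW-5: h = z + ψ = 474.90 + 34.35 = 509.25 m.
Total head at MW-7: h = 518.03 m (water level in the piezometer is the total head).
Head difference: h(MW-5) − h(MW-7) = 509.25 − 518.03 = -8.78 m.
Hydraulic gradient: i = |Δh| / L = 8.78 / 454.5 = 0.0193.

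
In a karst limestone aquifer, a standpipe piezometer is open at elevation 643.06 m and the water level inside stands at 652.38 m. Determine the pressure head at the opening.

ψ ≈ 9.32 m

Total head h = 652.38 m (the water-surface elevation in the piezometer).
Pressure head ψ = h − z = 652.38 − 643.06 = 9.32 m.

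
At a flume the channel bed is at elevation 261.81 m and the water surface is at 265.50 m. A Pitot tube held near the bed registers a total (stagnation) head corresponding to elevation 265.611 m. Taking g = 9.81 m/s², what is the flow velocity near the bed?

v ≈ 1.48 m/s

Near the bed, under hydrostatic conditions, the piezometric head (z + ψ) equals the free-surface elevation, 265.50 m.
Velocity head = total − piezometric = 265.611 − 265.50 = 0.111 m.
v = √(2g·h_v) = √(2 × 9.81 × 0.111) = 1.48 m/s.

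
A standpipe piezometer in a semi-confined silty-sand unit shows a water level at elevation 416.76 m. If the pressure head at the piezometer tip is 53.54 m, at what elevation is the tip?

z = h − ψ = 416.76 − 53.54 = 363.22 m.

z ≈ 363.22 m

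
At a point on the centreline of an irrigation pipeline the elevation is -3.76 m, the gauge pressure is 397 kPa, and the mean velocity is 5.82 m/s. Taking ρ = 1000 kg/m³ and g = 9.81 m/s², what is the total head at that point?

Pressure head ψ = P/(ρg) = 397×1000 / (1000 × 9.81) = 40.47 m.
Velocity head = v²/(2g) = 5.82² / (2 × 9.81) = 1.726 m.
h = z + ψ + v²/(2g) = -3.76 + 40.47 + 1.726 = 38.44 m.

h ≈ 38.44 m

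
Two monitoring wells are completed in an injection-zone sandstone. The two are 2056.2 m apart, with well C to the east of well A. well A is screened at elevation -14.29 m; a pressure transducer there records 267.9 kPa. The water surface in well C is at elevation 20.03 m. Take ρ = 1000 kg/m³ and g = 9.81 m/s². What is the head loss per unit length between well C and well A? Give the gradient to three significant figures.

Pressure head at well A: ψ = P/(ρg) = 267.9×1000 / (1000 × 9.81) = 27.31 m.
Total head at well A: h = z + ψ = -14.29 + 27.31 = 13.02 m.
Total head at well C: h = 20.03 m (water level in the piezometer is the total head).
Head difference: h(well A) − h(well C) = 13.02 − 20.03 = -7.01 m.
Hydraulic gradient: i = |Δh| / L = 7.01 / 2056.2 = 0.00341.

i ≈ 0.00341 m/m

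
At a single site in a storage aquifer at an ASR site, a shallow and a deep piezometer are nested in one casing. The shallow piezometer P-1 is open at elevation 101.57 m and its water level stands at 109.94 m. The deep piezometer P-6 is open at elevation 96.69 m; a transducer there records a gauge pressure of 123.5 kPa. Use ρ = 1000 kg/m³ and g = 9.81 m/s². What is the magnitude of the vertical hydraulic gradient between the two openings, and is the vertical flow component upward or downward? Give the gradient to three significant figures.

|i_v| ≈ 0.135; vertical flow is downward

Total head at P-1: h = 109.94 m (water level in the standpipe).
Pressure head at P-6: ψ = P/(ρg) = 123.5×1000 / (1000 × 9.81) = 12.59 m.
Total head at P-6: h = z + ψ = 96.69 + 12.59 = 109.28 m.
Δh = h(P-1) − h(P-6) = 109.94 − 109.28 = 0.66 m.
Vertical separation Δz = 101.57 − 96.69 = 4.88 m.
|i_v| = |Δh| / Δz = 0.66 / 4.88 = 0.135.
Head is higher in the shallow piezometer, so vertical flow is downward (recharge condition).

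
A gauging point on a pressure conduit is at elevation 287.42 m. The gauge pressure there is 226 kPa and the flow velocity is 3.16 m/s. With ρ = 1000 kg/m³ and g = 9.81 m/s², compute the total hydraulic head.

Pressure head ψ = P/(ρg) = 226×1000 / (1000 × 9.81) = 23.04 m.
Velocity head = v²/(2g) = 3.16² / (2 × 9.81) = 0.509 m.
h = z + ψ + v²/(2g) = 287.42 + 23.04 + 0.509 = 310.97 m.

h ≈ 310.97 m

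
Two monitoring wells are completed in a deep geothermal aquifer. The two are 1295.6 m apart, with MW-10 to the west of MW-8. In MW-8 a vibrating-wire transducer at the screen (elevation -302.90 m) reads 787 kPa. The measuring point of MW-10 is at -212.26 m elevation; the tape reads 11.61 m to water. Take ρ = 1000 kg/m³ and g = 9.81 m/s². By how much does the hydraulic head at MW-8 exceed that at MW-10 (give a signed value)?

Pressure head at MW-8: ψ = P/(ρg) = 787×1000 / (1000 × 9.81) = 80.22 m.
Total head at MW-8: h = z + ψ = -302.90 + 80.22 = -222.68 m.
Total head at MW-10: h = -212.26 − 11.61 = -223.87 m.
Head difference: h(MW-8) − h(MW-10) = -222.68 − (-223.87) = 1.19 m.

Δh ≈ 1.19 m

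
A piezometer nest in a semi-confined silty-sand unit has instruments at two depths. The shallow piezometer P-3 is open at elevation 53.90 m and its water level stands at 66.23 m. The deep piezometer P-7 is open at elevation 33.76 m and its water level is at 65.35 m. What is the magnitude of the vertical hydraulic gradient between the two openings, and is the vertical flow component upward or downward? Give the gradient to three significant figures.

Total head at P-3: h = 66.23 m (water level in the standpipe).
Total head at P-7: h = 65.35 m.
Δh = h(P-3) − h(P-7) = 66.23 − 65.35 = 0.88 m.
Vertical separation Δz = 53.90 − 33.76 = 20.14 m.
|i_v| = |Δh| / Δz = 0.88 / 20.14 = 0.0437.
Head is higher in the shallow piezometer, so vertical flow is downward (recharge condition).

|i_v| ≈ 0.0437; vertical flow is downward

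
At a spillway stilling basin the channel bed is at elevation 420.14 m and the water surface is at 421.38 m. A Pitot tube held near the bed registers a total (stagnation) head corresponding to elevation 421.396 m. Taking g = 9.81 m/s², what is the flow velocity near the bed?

v ≈ 0.560 m/s

Near the bed, under hydrostatic conditions, the piezometric head (z + ψ) equals the free-surface elevation, 421.38 m.
Velocity head = total − piezometric = 421.396 − 421.38 = 0.016 m.
v = √(2g·h_v) = √(2 × 9.81 × 0.016) = 0.560 m/s.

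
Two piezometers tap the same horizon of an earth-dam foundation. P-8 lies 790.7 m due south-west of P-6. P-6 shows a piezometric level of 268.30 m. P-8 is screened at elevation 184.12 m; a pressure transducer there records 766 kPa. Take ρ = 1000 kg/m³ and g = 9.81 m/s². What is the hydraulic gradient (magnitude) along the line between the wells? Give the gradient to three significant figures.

i ≈ 0.00771

Total head at P-6: h = 268.30 m (water level in the piezometer is the total head).
Pressure head at P-8: ψ = P/(ρg) = 766×1000 / (1000 × 9.81) = 78.08 m.
Total head at P-8: h = z + ψ = 184.12 + 78.08 = 262.20 m.
Head difference: h(P-6) − h(P-8) = 268.30 − 262.20 = 6.10 m.
Hydraulic gradient: i = |Δh| / L = 6.10 / 790.7 = 0.00771.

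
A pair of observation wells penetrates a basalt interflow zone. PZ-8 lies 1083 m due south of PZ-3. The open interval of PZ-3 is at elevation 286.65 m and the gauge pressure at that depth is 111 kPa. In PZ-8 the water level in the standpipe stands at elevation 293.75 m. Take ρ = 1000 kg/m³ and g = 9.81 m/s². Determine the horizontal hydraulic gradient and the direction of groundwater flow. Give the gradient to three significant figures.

Pressure head at PZ-3: ψ = P/(ρg) = 111×1000 / (1000 × 9.81) = 11.31 m.
Total head at PZ-3: h = z + ψ = 286.65 + 11.31 = 297.96 m.
Total head at PZ-8: h = 293.75 m (water level in the piezometer is the total head).
Head difference: h(PZ-3) − h(PZ-8) = 297.96 − 293.75 = 4.21 m.
Hydraulic gradient: i = |Δh| / L = 4.21 / 1083 = 0.00389.
Flow is from higher to lower head: from PZ-3 toward PZ-8, i.e. toward the south.

i ≈ 0.00389; groundwater flows toward the south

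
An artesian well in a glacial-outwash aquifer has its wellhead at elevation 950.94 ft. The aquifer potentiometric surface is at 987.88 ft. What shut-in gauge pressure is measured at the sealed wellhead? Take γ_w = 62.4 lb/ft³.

P ≈ 16.0 psi

Head above the cap: Δh = 987.88 − 950.94 = 36.94 ft.
P = γΔh/144 = 62.4 × 36.94 / 144 = 16.0 psi.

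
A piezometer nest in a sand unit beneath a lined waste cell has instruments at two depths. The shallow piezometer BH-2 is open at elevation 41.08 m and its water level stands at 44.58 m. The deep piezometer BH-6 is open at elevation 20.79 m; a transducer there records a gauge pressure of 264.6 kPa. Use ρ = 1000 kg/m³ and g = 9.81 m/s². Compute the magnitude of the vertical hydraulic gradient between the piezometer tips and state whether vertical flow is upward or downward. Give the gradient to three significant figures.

|i_v| ≈ 0.157; vertical flow is upward

Total head at BH-2: h = 44.58 m (water level in the standpipe).
Pressure head at BH-6: ψ = P/(ρg) = 264.6×1000 / (1000 × 9.81) = 26.97 m.
Total head at BH-6: h = z + ψ = 20.79 + 26.97 = 47.76 m.
Δh = h(BH-2) − h(BH-6) = 44.58 − 47.76 = -3.18 m.
Vertical separation Δz = 41.08 − 20.79 = 20.29 m.
|i_v| = |Δh| / Δz = 3.18 / 20.29 = 0.157.
Head is higher in the deep piezometer, so vertical flow is upward (discharge condition).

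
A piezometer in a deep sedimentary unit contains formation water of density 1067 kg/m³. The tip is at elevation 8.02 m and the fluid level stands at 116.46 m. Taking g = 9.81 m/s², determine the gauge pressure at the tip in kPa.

P ≈ 1140 kPa

Pressure head ψ = h − z = 116.46 − 8.02 = 108.44 m.
P = ρgψ = 1067 × 9.81 × 108.44 = 1135071 Pa ≈ 1140 kPa.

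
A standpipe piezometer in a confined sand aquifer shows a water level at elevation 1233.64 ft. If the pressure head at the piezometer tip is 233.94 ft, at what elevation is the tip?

z = h − ψ = 1233.64 − 233.94 = 999.70 ft.

z ≈ 999.70 ft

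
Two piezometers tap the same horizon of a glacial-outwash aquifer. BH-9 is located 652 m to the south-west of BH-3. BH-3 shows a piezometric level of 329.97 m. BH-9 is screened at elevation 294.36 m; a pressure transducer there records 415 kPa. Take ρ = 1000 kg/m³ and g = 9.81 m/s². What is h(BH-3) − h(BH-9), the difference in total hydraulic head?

Total head at BH-3: h = 329.97 m (water level in the piezometer is the total head).
Pressure head at BH-9: ψ = P/(ρg) = 415×1000 / (1000 × 9.81) = 42.30 m.
Total head at BH-9: h = z + ψ = 294.36 + 42.30 = 336.66 m.
Head difference: h(BH-3) − h(BH-9) = 329.97 − 336.66 = -6.69 m.

Δh ≈ -6.69 m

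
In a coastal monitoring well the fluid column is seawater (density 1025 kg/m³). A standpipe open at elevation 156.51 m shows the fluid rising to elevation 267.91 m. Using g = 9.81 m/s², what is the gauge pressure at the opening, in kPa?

Pressure head ψ = h − z = 267.91 − 156.51 = 111.40 m.
P = ρgψ = 1025 × 9.81 × 111.40 = 1120155 Pa ≈ 1120 kPa.

P ≈ 1120 kPa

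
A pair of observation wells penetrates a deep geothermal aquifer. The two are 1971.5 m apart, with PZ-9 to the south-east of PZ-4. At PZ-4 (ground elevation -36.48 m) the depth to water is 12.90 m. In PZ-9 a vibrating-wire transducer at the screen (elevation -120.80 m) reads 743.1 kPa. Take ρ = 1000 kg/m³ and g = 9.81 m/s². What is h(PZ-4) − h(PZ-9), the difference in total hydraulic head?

Δh ≈ -4.33 m

Total head at PZ-4: h = -36.48 − 12.90 = -49.38 m.
Pressure head at PZ-9: ψ = P/(ρg) = 743.1×1000 / (1000 × 9.81) = 75.75 m.
Total head at PZ-9: h = z + ψ = -120.80 + 75.75 = -45.05 m.
Head difference: h(PZ-4) − h(PZ-9) = -49.38 − (-45.05) = -4.33 m.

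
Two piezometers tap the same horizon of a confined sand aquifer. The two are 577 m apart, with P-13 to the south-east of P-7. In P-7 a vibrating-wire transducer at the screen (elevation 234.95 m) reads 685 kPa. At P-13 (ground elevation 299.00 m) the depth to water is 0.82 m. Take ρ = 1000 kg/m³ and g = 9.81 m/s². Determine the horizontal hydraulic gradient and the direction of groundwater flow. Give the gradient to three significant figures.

Pressure head at P-7: ψ = P/(ρg) = 685×1000 / (1000 × 9.81) = 69.83 m.
Total head at P-7: h = z + ψ = 234.95 + 69.83 = 304.78 m.
Total head at P-13: h = 299.00 − 0.82 = 298.18 m.
Head difference: h(P-7) − h(P-13) = 304.78 − 298.18 = 6.60 m.
Hydraulic gradient: i = |Δh| / L = 6.60 / 577 = 0.0114.
Flow is from higher to lower head: from P-7 toward P-13, i.e. toward the south-east.

i ≈ 0.0114; groundwater flows toward the south-east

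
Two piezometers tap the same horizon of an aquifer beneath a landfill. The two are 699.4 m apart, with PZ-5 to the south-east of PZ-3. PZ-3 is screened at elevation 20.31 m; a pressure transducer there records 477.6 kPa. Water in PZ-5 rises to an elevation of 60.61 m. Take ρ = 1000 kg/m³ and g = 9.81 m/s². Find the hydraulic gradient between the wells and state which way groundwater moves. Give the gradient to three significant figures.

i ≈ 0.0120; groundwater flows toward the south-east

Pressure head at PZ-3: ψ = P/(ρg) = 477.6×1000 / (1000 × 9.81) = 48.69 m.
Total head at PZ-3: h = z + ψ = 20.31 + 48.69 = 69.00 m.
Total head at PZ-5: h = 60.61 m (water level in the piezometer is the total head).
Head difference: h(PZ-3) − h(PZ-5) = 69.00 − 60.61 = 8.39 m.
Hydraulic gradient: i = |Δh| / L = 8.39 / 699.4 = 0.0120.
Flow is from higher to lower head: from PZ-3 toward PZ-5, i.e. toward the south-east.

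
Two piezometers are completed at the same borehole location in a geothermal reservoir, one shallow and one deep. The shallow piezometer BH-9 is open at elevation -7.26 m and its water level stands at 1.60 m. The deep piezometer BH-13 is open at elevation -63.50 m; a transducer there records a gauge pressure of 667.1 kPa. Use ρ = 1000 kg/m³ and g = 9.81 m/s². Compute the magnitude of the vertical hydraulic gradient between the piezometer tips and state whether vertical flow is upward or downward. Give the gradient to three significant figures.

|i_v| ≈ 0.0516; vertical flow is upward

Total head at BH-9: h = 1.60 m (water level in the standpipe).
Pressure head at BH-13: ψ = P/(ρg) = 667.1×1000 / (1000 × 9.81) = 68.00 m.
Total head at BH-13: h = z + ψ = -63.50 + 68.00 = 4.50 m.
Δh = h(BH-9) − h(BH-13) = 1.60 − 4.50 = -2.90 m.
Vertical separation Δz = -7.26 − (-63.50) = 56.24 m.
|i_v| = |Δh| / Δz = 2.90 / 56.24 = 0.0516.
Head is higher in the deep piezometer, so vertical flow is upward (discharge condition).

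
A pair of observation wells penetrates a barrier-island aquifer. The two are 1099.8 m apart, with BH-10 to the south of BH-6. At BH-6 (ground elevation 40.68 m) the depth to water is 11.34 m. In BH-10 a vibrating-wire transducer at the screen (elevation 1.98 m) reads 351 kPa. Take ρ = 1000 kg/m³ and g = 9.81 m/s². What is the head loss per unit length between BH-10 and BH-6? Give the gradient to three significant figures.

Total head at BH-6: h = 40.68 − 11.34 = 29.34 m.
Pressure head at BH-10: ψ = P/(ρg) = 351×1000 / (1000 × 9.81) = 35.78 m.
Total head at BH-10: h = z + ψ = 1.98 + 35.78 = 37.76 m.
Head difference: h(BH-6) − h(BH-10) = 29.34 − 37.76 = -8.42 m.
Hydraulic gradient: i = |Δh| / L = 8.42 / 1099.8 = 0.00766.

i ≈ 0.00766 m/m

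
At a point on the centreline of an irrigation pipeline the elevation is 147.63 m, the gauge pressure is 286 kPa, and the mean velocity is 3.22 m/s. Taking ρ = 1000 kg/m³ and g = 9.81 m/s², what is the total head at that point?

Pressure head ψ = P/(ρg) = 286×1000 / (1000 × 9.81) = 29.15 m.
Velocity head = v²/(2g) = 3.22² / (2 × 9.81) = 0.528 m.
h = z + ψ + v²/(2g) = 147.63 + 29.15 + 0.528 = 177.31 m.

h ≈ 177.31 m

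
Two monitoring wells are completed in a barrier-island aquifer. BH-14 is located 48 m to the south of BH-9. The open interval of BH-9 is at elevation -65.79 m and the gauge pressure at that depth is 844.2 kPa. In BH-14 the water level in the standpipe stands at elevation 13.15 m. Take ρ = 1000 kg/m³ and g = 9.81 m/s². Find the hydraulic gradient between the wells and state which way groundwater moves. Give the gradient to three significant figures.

i ≈ 0.148; groundwater flows toward the south

Pressure head at BH-9: ψ = P/(ρg) = 844.2×1000 / (1000 × 9.81) = 86.06 m.
Total head at BH-9: h = z + ψ = -65.79 + 86.06 = 20.27 m.
Total head at BH-14: h = 13.15 m (water level in the piezometer is the total head).
Head difference: h(BH-9) − h(BH-14) = 20.27 − 13.15 = 7.12 m.
Hydraulic gradient: i = |Δh| / L = 7.12 / 48 = 0.148.
Flow is from higher to lower head: from BH-9 toward BH-14, i.e. toward the south.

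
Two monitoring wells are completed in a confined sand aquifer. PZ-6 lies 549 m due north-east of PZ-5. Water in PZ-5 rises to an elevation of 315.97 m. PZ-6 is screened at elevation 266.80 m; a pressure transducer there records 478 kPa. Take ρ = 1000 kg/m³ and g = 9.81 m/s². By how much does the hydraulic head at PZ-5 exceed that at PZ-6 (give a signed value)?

Total head at PZ-5: h = 315.97 m (water level in the piezometer is the total head).
Pressure head at PZ-6: ψ = P/(ρg) = 478×1000 / (1000 × 9.81) = 48.73 m.
Total head at PZ-6: h = z + ψ = 266.80 + 48.73 = 315.53 m.
Head difference: h(PZ-5) − h(PZ-6) = 315.97 − 315.53 = 0.44 m.

Δh ≈ 0.44 m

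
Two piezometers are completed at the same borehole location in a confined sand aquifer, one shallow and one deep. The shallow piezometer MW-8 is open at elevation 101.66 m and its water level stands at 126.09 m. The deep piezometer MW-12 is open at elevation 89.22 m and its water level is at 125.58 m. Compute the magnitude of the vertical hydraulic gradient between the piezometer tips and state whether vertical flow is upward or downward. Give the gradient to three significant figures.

|i_v| ≈ 0.0410; vertical flow is downward

Total head at MW-8: h = 126.09 m (water level in the standpipe).
Total head at MW-12: h = 125.58 m.
Δh = h(MW-8) − h(MW-12) = 126.09 − 125.58 = 0.51 m.
Vertical separation Δz = 101.66 − 89.22 = 12.44 m.
|i_v| = |Δh| / Δz = 0.51 / 12.44 = 0.0410.
Head is higher in the shallow piezometer, so vertical flow is downward (recharge condition).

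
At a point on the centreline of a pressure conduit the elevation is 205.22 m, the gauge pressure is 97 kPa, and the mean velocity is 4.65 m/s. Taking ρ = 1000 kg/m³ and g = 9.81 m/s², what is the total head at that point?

h ≈ 216.21 m

Pressure head ψ = P/(ρg) = 97×1000 / (1000 × 9.81) = 9.89 m.
Velocity head = v²/(2g) = 4.65² / (2 × 9.81) = 1.102 m.
h = z + ψ + v²/(2g) = 205.22 + 9.89 + 1.102 = 216.21 m.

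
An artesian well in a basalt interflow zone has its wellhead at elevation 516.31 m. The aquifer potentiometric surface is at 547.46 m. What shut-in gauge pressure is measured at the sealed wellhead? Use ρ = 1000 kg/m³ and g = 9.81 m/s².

Head above the cap: Δh = 547.46 − 516.31 = 31.15 m.
P = ρgΔh = 1000 × 9.81 × 31.15 = 305582 Pa ≈ 306 kPa.

P ≈ 306 kPa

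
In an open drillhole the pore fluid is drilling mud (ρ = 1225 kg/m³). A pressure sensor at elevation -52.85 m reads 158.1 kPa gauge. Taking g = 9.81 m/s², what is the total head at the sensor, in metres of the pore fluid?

h ≈ -39.69 m

ψ = P/(ρg) = 158.1×1000 / (1225 × 9.81) = 13.16 m.
h = z + ψ = -52.85 + 13.16 = -39.69 m.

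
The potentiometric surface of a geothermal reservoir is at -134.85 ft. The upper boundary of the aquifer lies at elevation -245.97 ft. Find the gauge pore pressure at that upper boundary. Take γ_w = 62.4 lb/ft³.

Pressure head at the aquifer top: ψ = h − z = -134.85 − (-245.97) = 111.12 ft.
P = γψ/144 = 62.4 × 111.12 / 144 = 48.2 psi.

P ≈ 48.2 psi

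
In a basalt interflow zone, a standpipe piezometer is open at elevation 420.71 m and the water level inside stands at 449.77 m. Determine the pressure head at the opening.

ψ ≈ 29.06 m

Total head h = 449.77 m (the water-surface elevation in the piezometer).
Pressure head ψ = h − z = 449.77 − 420.71 = 29.06 m.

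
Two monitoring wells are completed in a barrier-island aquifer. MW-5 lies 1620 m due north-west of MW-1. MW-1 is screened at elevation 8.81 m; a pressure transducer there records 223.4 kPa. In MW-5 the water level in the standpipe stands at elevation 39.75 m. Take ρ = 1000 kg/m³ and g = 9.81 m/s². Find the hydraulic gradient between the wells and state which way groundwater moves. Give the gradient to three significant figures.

Pressure head at MW-1: ψ = P/(ρg) = 223.4×1000 / (1000 × 9.81) = 22.77 m.
Total head at MW-1: h = z + ψ = 8.81 + 22.77 = 31.58 m.
Total head at MW-5: h = 39.75 m (water level in the piezometer is the total head).
Head difference: h(MW-1) − h(MW-5) = 31.58 − 39.75 = -8.17 m.
Hydraulic gradient: i = |Δh| / L = 8.17 / 1620 = 0.00504.
Flow is from higher to lower head: from MW-5 toward MW-1, i.e. toward the south-east.

i ≈ 0.00504; groundwater flows toward the south-east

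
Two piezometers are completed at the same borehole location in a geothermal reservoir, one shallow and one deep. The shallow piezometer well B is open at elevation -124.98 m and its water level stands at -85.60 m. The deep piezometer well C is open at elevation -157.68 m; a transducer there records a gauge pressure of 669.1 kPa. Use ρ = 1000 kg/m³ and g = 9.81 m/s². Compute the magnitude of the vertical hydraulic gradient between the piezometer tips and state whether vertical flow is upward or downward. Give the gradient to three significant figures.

|i_v| ≈ 0.118; vertical flow is downward

Total head at well B: h = -85.60 m (water level in the standpipe).
Pressure head at well C: ψ = P/(ρg) = 669.1×1000 / (1000 × 9.81) = 68.21 m.
Total head at well C: h = z + ψ = -157.68 + 68.21 = -89.47 m.
Δh = h(well B) − h(well C) = -85.60 − (-89.47) = 3.87 m.
Vertical separation Δz = -124.98 − (-157.68) = 32.70 m.
|i_v| = |Δh| / Δz = 3.87 / 32.70 = 0.118.
Head is higher in the shallow piezometer, so vertical flow is downward (recharge condition).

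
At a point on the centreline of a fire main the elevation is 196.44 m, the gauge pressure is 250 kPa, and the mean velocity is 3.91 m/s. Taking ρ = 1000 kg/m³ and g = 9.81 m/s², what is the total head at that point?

Pressure head ψ = P/(ρg) = 250×1000 / (1000 × 9.81) = 25.48 m.
Velocity head = v²/(2g) = 3.91² / (2 × 9.81) = 0.779 m.
h = z + ψ + v²/(2g) = 196.44 + 25.48 + 0.779 = 222.70 m.

h ≈ 222.70 m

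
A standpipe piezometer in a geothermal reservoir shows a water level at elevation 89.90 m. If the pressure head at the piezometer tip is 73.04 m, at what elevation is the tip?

z = h − ψ = 89.90 − 73.04 = 16.86 m.

z ≈ 16.86 m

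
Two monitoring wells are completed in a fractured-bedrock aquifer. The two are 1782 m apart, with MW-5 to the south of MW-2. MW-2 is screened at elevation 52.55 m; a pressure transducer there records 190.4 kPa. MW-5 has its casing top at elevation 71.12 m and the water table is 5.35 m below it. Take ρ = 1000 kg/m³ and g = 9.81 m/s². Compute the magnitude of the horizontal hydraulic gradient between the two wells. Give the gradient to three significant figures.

i ≈ 0.00347

Pressure head at MW-2: ψ = P/(ρg) = 190.4×1000 / (1000 × 9.81) = 19.41 m.
Total head at MW-2: h = z + ψ = 52.55 + 19.41 = 71.96 m.
Total head at MW-5: h = 71.12 − 5.35 = 65.77 m.
Head difference: h(MW-2) − h(MW-5) = 71.96 − 65.77 = 6.19 m.
Hydraulic gradient: i = |Δh| / L = 6.19 / 1782 = 0.00347.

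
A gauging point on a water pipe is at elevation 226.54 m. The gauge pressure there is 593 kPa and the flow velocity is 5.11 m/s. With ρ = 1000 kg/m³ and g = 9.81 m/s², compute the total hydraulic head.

Pressure head ψ = P/(ρg) = 593×1000 / (1000 × 9.81) = 60.45 m.
Velocity head = v²/(2g) = 5.11² / (2 × 9.81) = 1.331 m.
h = z + ψ + v²/(2g) = 226.54 + 60.45 + 1.331 = 288.32 m.

h ≈ 288.32 m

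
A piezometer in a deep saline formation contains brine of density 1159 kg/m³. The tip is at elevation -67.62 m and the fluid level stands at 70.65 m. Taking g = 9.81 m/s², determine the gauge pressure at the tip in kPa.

P ≈ 1570 kPa

Pressure head ψ = h − z = 70.65 − (-67.62) = 138.27 m.
P = ρgψ = 1159 × 9.81 × 138.27 = 1572101 Pa ≈ 1570 kPa.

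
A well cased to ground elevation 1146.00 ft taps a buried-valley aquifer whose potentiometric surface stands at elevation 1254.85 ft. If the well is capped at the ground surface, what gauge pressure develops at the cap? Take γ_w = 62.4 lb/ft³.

P ≈ 47.2 psi

Head above the cap: Δh = 1254.85 − 1146.00 = 108.85 ft.
P = γΔh/144 = 62.4 × 108.85 / 144 = 47.2 psi.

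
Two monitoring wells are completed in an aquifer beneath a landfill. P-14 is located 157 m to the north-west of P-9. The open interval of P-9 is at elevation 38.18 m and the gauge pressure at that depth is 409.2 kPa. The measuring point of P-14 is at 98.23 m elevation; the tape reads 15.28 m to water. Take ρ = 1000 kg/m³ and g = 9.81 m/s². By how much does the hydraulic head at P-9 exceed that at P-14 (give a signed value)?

Δh ≈ -3.06 m

Pressure head at P-9: ψ = P/(ρg) = 409.2×1000 / (1000 × 9.81) = 41.71 m.
Total head at P-9: h = z + ψ = 38.18 + 41.71 = 79.89 m.
Total head at P-14: h = 98.23 − 15.28 = 82.95 m.
Head difference: h(P-9) − h(P-14) = 79.89 − 82.95 = -3.06 m.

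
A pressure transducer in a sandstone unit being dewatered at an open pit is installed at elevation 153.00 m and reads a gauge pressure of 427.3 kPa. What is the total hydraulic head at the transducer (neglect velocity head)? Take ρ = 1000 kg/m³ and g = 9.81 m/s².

h ≈ 196.56 m

ψ = P/(ρg) = 427.3×1000 / (1000 × 9.81) = 43.56 m.
h = z + ψ = 153.00 + 43.56 = 196.56 m.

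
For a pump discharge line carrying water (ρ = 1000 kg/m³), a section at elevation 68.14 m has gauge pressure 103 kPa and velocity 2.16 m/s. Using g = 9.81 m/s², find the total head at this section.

h ≈ 78.88 m

Pressure head ψ = P/(ρg) = 103×1000 / (1000 × 9.81) = 10.50 m.
Velocity head = v²/(2g) = 2.16² / (2 × 9.81) = 0.238 m.
h = z + ψ + v²/(2g) = 68.14 + 10.50 + 0.238 = 78.88 m.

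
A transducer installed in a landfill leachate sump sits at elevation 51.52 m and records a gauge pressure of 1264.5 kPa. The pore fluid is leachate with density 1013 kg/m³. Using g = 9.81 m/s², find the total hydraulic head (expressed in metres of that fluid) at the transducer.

h ≈ 178.76 m

ψ = P/(ρg) = 1264.5×1000 / (1013 × 9.81) = 127.24 m.
h = z + ψ = 51.52 + 127.24 = 178.76 m.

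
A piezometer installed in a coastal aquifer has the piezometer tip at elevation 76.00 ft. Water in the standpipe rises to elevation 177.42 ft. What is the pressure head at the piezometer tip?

ψ ≈ 101.42 ft

Total head h = 177.42 ft (the water-surface elevation in the piezometer).
Pressure head ψ = h − z = 177.42 − 76.00 = 101.42 ft.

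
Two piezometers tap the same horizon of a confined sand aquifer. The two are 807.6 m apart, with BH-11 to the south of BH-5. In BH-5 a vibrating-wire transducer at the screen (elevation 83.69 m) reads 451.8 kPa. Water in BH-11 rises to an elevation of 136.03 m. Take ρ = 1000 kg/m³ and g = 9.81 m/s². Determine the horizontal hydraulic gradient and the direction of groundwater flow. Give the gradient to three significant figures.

Pressure head at BH-5: ψ = P/(ρg) = 451.8×1000 / (1000 × 9.81) = 46.06 m.
Total head at BH-5: h = z + ψ = 83.69 + 46.06 = 129.75 m.
Total head at BH-11: h = 136.03 m (water level in the piezometer is the total head).
Head difference: h(BH-5) − h(BH-11) = 129.75 − 136.03 = -6.28 m.
Hydraulic gradient: i = |Δh| / L = 6.28 / 807.6 = 0.00778.
Flow is from higher to lower head: from BH-11 toward BH-5, i.e. toward the north.

i ≈ 0.00778; groundwater flows toward the north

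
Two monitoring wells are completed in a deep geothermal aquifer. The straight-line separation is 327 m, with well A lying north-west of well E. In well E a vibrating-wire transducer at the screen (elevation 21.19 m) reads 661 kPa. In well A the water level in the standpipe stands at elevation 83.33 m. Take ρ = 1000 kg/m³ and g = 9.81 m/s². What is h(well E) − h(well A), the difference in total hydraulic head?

Δh ≈ 5.24 m

Pressure head at well E: ψ = P/(ρg) = 661×1000 / (1000 × 9.81) = 67.38 m.
Total head at well E: h = z + ψ = 21.19 + 67.38 = 88.57 m.
Total head at well A: h = 83.33 m (water level in the piezometer is the total head).
Head difference: h(well E) − h(well A) = 88.57 − 83.33 = 5.24 m.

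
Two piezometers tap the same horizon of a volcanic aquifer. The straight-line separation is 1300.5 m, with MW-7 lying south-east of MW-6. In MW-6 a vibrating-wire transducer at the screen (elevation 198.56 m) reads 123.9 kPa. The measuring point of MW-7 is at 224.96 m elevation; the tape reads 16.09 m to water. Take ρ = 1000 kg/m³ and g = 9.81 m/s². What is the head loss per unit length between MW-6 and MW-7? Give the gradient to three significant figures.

i ≈ 0.00178 m/m

Pressure head at MW-6: ψ = P/(ρg) = 123.9×1000 / (1000 × 9.81) = 12.63 m.
Total head at MW-6: h = z + ψ = 198.56 + 12.63 = 211.19 m.
Total head at MW-7: h = 224.96 − 16.09 = 208.87 m.
Head difference: h(MW-6) − h(MW-7) = 211.19 − 208.87 = 2.32 m.
Hydraulic gradient: i = |Δh| / L = 2.32 / 1300.5 = 0.00178.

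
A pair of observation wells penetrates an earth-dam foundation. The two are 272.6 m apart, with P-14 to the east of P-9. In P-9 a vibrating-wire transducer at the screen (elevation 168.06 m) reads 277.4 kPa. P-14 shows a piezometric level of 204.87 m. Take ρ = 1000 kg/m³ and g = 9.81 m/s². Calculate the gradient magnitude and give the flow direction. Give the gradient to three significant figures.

Pressure head at P-9: ψ = P/(ρg) = 277.4×1000 / (1000 × 9.81) = 28.28 m.
Total head at P-9: h = z + ψ = 168.06 + 28.28 = 196.34 m.
Total head at P-14: h = 204.87 m (water level in the piezometer is the total head).
Head difference: h(P-9) − h(P-14) = 196.34 − 204.87 = -8.53 m.
Hydraulic gradient: i = |Δh| / L = 8.53 / 272.6 = 0.0313.
Flow is from higher to lower head: from P-14 toward P-9, i.e. toward the west.

i ≈ 0.0313; groundwater flows toward the west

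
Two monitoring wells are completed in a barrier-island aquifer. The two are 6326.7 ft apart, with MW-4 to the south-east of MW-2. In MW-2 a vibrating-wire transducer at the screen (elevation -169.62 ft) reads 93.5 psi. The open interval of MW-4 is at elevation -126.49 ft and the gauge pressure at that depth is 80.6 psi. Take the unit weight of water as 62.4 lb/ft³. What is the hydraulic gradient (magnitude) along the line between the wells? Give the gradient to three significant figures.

Pressure head at MW-2: ψ = 144·P/γ = 144 × 93.5 / 62.4 = 215.77 ft.
Total head at MW-2: h = z + ψ = -169.62 + 215.77 = 46.15 ft.
Pressure head at MW-4: ψ = 144·P/γ = 144 × 80.6 / 62.4 = 186.00 ft.
Total head at MW-4: h = z + ψ = -126.49 + 186.00 = 59.51 ft.
Head difference: h(MW-2) − h(MW-4) = 46.15 − 59.51 = -13.36 ft.
Hydraulic gradient: i = |Δh| / L = 13.36 / 6326.7 = 0.00211.

i ≈ 0.00211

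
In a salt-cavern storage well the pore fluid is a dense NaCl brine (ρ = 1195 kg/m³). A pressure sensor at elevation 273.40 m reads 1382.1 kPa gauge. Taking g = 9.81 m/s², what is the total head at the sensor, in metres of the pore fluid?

ψ = P/(ρg) = 1382.1×1000 / (1195 × 9.81) = 117.90 m.
h = z + ψ = 273.40 + 117.90 = 391.30 m.

h ≈ 391.30 m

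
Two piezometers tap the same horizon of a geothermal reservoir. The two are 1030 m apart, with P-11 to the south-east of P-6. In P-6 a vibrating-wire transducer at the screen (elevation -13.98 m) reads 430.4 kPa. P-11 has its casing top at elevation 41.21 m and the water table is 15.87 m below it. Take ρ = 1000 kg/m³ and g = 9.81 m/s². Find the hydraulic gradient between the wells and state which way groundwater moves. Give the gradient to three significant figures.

Pressure head at P-6: ψ = P/(ρg) = 430.4×1000 / (1000 × 9.81) = 43.87 m.
Total head at P-6: h = z + ψ = -13.98 + 43.87 = 29.89 m.
Total head at P-11: h = 41.21 − 15.87 = 25.34 m.
Head difference: h(P-6) − h(P-11) = 29.89 − 25.34 = 4.55 m.
Hydraulic gradient: i = |Δh| / L = 4.55 / 1030 = 0.00442.
Flow is from higher to lower head: from P-6 toward P-11, i.e. toward the south-east.

i ≈ 0.00442; groundwater flows toward the south-east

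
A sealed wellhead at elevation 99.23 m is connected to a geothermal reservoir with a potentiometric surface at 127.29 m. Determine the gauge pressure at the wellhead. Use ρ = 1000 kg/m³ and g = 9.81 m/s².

Head above the cap: Δh = 127.29 − 99.23 = 28.06 m.
P = ρgΔh = 1000 × 9.81 × 28.06 = 275269 Pa ≈ 275 kPa.

P ≈ 275 kPa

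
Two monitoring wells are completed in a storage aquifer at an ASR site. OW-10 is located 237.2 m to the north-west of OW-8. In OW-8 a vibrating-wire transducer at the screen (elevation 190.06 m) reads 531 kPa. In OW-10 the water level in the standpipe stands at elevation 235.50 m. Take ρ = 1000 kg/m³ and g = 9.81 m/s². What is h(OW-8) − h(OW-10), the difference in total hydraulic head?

Pressure head at OW-8: ψ = P/(ρg) = 531×1000 / (1000 × 9.81) = 54.13 m.
Total head at OW-8: h = z + ψ = 190.06 + 54.13 = 244.19 m.
Total head at OW-10: h = 235.50 m (water level in the piezometer is the total head).
Head difference: h(OW-8) − h(OW-10) = 244.19 − 235.50 = 8.69 m.

Δh ≈ 8.69 m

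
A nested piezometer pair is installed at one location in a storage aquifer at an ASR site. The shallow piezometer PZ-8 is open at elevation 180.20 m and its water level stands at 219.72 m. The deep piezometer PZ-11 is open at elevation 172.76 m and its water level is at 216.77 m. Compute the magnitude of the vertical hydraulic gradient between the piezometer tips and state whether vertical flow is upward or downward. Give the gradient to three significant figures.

Total head at PZ-8: h = 219.72 m (water level in the standpipe).
Total head at PZ-11: h = 216.77 m.
Δh = h(PZ-8) − h(PZ-11) = 219.72 − 216.77 = 2.95 m.
Vertical separation Δz = 180.20 − 172.76 = 7.44 m.
|i_v| = |Δh| / Δz = 2.95 / 7.44 = 0.397.
Head is higher in the shallow piezometer, so vertical flow is downward (recharge condition).

|i_v| ≈ 0.397; vertical flow is downward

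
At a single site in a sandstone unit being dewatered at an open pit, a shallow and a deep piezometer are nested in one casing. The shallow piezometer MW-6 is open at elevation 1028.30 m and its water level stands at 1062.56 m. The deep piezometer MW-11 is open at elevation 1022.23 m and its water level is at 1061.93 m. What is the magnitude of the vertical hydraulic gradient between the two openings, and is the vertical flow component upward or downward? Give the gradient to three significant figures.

|i_v| ≈ 0.104; vertical flow is downward

Total head at MW-6: h = 1062.56 m (water level in the standpipe).
Total head at MW-11: h = 1061.93 m.
Δh = h(MW-6) − h(MW-11) = 1062.56 − 1061.93 = 0.63 m.
Vertical separation Δz = 1028.30 − 1022.23 = 6.07 m.
|i_v| = |Δh| / Δz = 0.63 / 6.07 = 0.104.
Head is higher in the shallow piezometer, so vertical flow is downward (recharge condition).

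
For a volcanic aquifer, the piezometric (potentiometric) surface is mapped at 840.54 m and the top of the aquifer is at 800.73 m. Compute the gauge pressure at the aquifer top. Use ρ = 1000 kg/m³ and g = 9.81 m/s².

P ≈ 391 kPa

Pressure head at the aquifer top: ψ = h − z = 840.54 − 800.73 = 39.81 m.
P = ρgψ = 1000 × 9.81 × 39.81 = 390536 Pa ≈ 391 kPa.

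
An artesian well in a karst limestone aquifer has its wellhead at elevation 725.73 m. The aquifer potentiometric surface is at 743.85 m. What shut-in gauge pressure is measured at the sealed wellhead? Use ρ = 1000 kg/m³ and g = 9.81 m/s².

P ≈ 178 kPa

Head above the cap: Δh = 743.85 − 725.73 = 18.12 m.
P = ρgΔh = 1000 × 9.81 × 18.12 = 177757 Pa ≈ 178 kPa.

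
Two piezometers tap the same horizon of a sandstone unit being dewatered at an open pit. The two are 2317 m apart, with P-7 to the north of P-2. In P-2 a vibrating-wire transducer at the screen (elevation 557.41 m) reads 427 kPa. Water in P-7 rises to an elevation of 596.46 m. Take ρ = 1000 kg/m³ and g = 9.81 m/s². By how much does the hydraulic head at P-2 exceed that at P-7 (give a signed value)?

Δh ≈ 4.48 m

Pressure head at P-2: ψ = P/(ρg) = 427×1000 / (1000 × 9.81) = 43.53 m.
Total head at P-2: h = z + ψ = 557.41 + 43.53 = 600.94 m.
Total head at P-7: h = 596.46 m (water level in the piezometer is the total head).
Head difference: h(P-2) − h(P-7) = 600.94 − 596.46 = 4.48 m.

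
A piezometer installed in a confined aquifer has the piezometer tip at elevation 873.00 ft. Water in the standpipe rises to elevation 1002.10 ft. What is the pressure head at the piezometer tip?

Total head h = 1002.10 ft (the water-surface elevation in the piezometer).
Pressure head ψ = h − z = 1002.10 − 873.00 = 129.10 ft.

ψ ≈ 129.10 ft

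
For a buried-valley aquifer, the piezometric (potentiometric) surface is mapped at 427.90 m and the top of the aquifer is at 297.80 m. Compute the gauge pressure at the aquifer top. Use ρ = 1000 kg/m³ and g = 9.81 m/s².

P ≈ 1280 kPa

Pressure head at the aquifer top: ψ = h − z = 427.90 − 297.80 = 130.10 m.
P = ρgψ = 1000 × 9.81 × 130.10 = 1276281 Pa ≈ 1280 kPa.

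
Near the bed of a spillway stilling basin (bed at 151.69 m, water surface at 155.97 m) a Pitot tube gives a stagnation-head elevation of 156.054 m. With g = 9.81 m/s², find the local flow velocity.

v ≈ 1.28 m/s

Near the bed, under hydrostatic conditions, the piezometric head (z + ψ) equals the free-surface elevation, 155.97 m.
Velocity head = total − piezometric = 156.054 − 155.97 = 0.084 m.
v = √(2g·h_v) = √(2 × 9.81 × 0.084) = 1.28 m/s.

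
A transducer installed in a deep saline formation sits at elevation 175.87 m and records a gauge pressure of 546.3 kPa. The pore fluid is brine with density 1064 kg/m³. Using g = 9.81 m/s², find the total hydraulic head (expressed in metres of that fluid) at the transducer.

ψ = P/(ρg) = 546.3×1000 / (1064 × 9.81) = 52.34 m.
h = z + ψ = 175.87 + 52.34 = 228.21 m.

h ≈ 228.21 m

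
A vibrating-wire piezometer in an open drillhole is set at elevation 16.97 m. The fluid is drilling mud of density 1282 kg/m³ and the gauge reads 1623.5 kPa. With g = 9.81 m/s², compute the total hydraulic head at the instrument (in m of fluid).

ψ = P/(ρg) = 1623.5×1000 / (1282 × 9.81) = 129.09 m.
h = z + ψ = 16.97 + 129.09 = 146.06 m.

h ≈ 146.06 m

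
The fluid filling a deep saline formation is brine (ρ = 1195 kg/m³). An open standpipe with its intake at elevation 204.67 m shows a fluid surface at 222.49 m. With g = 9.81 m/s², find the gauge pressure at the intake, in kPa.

P ≈ 209 kPa

Pressure head ψ = h − z = 222.49 − 204.67 = 17.82 m.
P = ρgψ = 1195 × 9.81 × 17.82 = 208903 Pa ≈ 209 kPa.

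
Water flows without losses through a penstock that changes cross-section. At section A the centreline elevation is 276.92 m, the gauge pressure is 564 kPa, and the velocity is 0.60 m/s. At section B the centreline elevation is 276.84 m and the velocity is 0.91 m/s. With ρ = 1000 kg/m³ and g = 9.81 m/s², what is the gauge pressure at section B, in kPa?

Pressure head at A: ψ₁ = P₁/(ρg) = 564×1000 / (1000 × 9.81) = 57.49 m.
Velocity heads: v₁²/2g = 0.60²/19.62 = 0.018 m; v₂²/2g = 0.91²/19.62 = 0.042 m.
Total head H = z₁ + ψ₁ + v₁²/2g = 276.92 + 57.49 + 0.018 = 334.43 m.
ψ₂ = H − z₂ − v₂²/2g = 334.43 − 276.84 − 0.042 = 57.55 m.
P₂ = ρgψ₂ = 1000 × 9.81 × 57.55 ≈ 565 kPa.

P₂ ≈ 565 kPa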